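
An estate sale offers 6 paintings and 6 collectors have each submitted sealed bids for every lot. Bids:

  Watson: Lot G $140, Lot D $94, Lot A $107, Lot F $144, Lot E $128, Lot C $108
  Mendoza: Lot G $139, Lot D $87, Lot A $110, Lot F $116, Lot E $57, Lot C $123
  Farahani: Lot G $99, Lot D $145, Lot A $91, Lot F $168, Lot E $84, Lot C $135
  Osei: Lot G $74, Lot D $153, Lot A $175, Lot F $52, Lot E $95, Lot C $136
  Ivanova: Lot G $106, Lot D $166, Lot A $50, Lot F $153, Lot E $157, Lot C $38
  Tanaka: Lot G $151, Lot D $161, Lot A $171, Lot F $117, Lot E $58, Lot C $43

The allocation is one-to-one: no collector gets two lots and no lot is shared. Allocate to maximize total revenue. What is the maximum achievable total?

Maximum total: $924

Optimal: Watson→Lot G ($140), Mendoza→Lot C ($123), Farahani→Lot F ($168), Osei→Lot A ($175), Ivanova→Lot E ($157), Tanaka→Lot D ($161) — total 140+123+168+175+157+161 = $924.
Column-greedy (each lot in turn goes to its best remaining collector) gives $911, worse by 13.
Every other assignment is strictly worse.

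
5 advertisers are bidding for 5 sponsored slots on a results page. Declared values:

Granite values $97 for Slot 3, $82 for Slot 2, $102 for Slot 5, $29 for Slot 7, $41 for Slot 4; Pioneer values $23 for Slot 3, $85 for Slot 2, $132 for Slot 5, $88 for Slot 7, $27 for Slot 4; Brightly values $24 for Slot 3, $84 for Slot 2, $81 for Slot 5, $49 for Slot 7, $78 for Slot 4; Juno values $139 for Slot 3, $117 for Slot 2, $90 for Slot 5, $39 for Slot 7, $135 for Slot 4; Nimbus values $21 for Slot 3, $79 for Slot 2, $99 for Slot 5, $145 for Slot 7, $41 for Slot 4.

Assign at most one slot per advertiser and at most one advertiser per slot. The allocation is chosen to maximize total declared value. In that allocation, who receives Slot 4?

This is a one-to-one assignment (maximum-weight bipartite matching).
Optimal: Granite→Slot 3 ($97), Pioneer→Slot 5 ($132), Brightly→Slot 2 ($84), Juno→Slot 4 ($135), Nimbus→Slot 7 ($145) — total 97+132+84+135+145 = $593.
Column-greedy (each slot in turn goes to its best remaining advertiser) gives $549, worse by 44.
Juno's own top slot is Slot 3 ($139), but forcing Juno→Slot 3 and reassigning the rest optimally gives only $576 — worse by 17.

Juno receives Slot 4.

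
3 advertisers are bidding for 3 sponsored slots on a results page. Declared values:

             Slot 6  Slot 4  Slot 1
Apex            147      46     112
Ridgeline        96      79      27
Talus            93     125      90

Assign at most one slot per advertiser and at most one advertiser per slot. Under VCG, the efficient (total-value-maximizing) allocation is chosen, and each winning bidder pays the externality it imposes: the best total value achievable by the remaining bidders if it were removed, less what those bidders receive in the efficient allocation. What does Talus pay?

Talus pays $18.

Efficient allocation: Apex→Slot 1 ($112), Ridgeline→Slot 6 ($96), Talus→Slot 4 ($125); total welfare W = $333.
Talus receives Slot 4 at value $125, so the others get W − 125 = $208.
Without Talus: best allocation of the remaining 2 bidders over all 3 slots is Apex→Slot 6 ($147), Ridgeline→Slot 4 ($79), total $226.
VCG payment = (others' best without Talus) − (others' welfare with Talus) = 226 − 208 = $18.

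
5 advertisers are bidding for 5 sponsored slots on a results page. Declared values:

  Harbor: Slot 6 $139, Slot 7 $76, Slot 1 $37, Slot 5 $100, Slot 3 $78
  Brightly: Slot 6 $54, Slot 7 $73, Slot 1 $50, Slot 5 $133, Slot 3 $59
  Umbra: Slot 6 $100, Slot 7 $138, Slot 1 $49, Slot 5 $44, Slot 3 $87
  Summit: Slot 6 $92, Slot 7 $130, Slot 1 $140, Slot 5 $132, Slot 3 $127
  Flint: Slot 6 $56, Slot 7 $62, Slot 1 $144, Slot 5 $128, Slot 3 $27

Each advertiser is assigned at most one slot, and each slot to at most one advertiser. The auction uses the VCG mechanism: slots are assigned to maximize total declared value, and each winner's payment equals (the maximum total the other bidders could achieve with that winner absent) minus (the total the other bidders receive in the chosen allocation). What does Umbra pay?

Umbra pays $3.

Efficient allocation: Harbor→Slot 6 ($139), Brightly→Slot 5 ($133), Umbra→Slot 7 ($138), Summit→Slot 3 ($127), Flint→Slot 1 ($144); total welfare W = $681.
Umbra receives Slot 7 at value $138, so the others get W − 138 = $543.
Without Umbra: best allocation of the remaining 4 bidders over all 5 slots is Harbor→Slot 6 ($139), Brightly→Slot 5 ($133), Summit→Slot 7 ($130), Flint→Slot 1 ($144), total $546.
VCG payment = (others' best without Umbra) − (others' welfare with Umbra) = 546 − 543 = $3.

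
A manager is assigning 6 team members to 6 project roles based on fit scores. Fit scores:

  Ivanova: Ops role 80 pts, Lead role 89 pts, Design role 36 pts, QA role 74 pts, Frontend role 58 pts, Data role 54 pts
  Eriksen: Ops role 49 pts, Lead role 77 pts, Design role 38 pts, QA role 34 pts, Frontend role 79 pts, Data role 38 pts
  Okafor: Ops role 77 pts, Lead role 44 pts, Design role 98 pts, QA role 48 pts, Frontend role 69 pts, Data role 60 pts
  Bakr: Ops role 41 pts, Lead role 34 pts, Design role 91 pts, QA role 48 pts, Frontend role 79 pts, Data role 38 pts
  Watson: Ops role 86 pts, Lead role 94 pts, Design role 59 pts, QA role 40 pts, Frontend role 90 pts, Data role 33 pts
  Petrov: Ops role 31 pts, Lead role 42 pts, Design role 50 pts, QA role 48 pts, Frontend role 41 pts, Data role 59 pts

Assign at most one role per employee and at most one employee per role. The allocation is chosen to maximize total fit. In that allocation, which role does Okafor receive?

Treat this as an assignment problem: match each employee to one role.
Optimal: Ivanova→QA role (74 pts), Eriksen→Frontend role (79 pts), Okafor→Ops role (77 pts), Bakr→Design role (91 pts), Watson→Lead role (94 pts), Petrov→Data role (59 pts) — total 74+79+77+91+94+59 = 474 pts.
Column-greedy (each role in turn goes to its best remaining employee) gives 459 pts, worse by 15.
Next-best assignment: Ivanova→QA role, Eriksen→Lead role, Okafor→Design role, Bakr→Frontend role, Watson→Ops role, Petrov→Data role = 473 pts.
Okafor's own top role is Design role (98 pts), but forcing Okafor→Design role and reassigning the rest optimally gives only 473 pts — worse by 1.

Okafor receives Ops role.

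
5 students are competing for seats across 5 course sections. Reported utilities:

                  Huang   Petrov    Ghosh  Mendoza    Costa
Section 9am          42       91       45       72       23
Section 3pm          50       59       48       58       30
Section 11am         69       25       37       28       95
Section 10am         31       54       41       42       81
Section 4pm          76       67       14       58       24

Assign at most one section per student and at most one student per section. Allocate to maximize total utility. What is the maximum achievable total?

Maximum total: 361 points

Optimal: Huang→Section 4pm (76 points), Petrov→Section 9am (91 points), Ghosh→Section 10am (41 points), Mendoza→Section 3pm (58 points), Costa→Section 11am (95 points) — total 76+91+41+58+95 = 361 points.
Row-greedy (each student in turn takes its best remaining section) gives 352 points, worse by 9.
Swapping Costa↔Mendoza (Costa→Section 3pm 30 points, Mendoza→Section 11am 28 points) loses 95.
No other one-to-one assignment exceeds 361 points.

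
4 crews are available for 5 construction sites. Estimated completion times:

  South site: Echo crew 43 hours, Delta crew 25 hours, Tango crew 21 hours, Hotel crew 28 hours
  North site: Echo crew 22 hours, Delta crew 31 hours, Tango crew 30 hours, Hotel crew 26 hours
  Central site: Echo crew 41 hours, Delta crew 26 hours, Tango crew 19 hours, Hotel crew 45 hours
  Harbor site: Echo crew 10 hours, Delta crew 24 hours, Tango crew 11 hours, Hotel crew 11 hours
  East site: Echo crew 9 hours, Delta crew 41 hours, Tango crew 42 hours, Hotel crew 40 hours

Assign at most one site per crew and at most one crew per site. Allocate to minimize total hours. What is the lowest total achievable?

Optimal: Echo crew→East site (9 hours), Delta crew→South site (25 hours), Tango crew→Central site (19 hours), Hotel crew→Harbor site (11 hours) — total 9+25+19+11 = 64 hours.
Min-entry greedy (repeatedly take the single cheapest remaining cell) gives 71 hours, worse by 7.
Next-best assignment: Echo crew→East site, Delta crew→Central site, Tango crew→South site, Hotel crew→Harbor site = 67 hours.
Checked against all permutations: 64 hours is optimal.

Min total: 64 hours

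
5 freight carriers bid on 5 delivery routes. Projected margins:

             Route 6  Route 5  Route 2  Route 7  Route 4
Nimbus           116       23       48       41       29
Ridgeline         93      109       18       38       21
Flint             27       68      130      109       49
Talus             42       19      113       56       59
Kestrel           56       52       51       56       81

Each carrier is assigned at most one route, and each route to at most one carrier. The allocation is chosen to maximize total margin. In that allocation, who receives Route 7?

Optimal: Nimbus→Route 6 ($116k), Ridgeline→Route 5 ($109k), Flint→Route 7 ($109k), Talus→Route 2 ($113k), Kestrel→Route 4 ($81k) — total 116+109+109+113+81 = $528k.
Max-entry greedy (repeatedly take the single best remaining cell) gives $492k, worse by 36.
Next-best assignment: Nimbus→Route 6, Ridgeline→Route 5, Flint→Route 2, Talus→Route 7, Kestrel→Route 4 = $492k.
Swapping Nimbus↔Talus (Nimbus→Route 2 $48k, Talus→Route 6 $42k) loses 139.
Flint's own top route is Route 2 ($130k), but forcing Flint→Route 2 and reassigning the rest optimally gives only $492k — worse by 36.

Flint receives Route 7.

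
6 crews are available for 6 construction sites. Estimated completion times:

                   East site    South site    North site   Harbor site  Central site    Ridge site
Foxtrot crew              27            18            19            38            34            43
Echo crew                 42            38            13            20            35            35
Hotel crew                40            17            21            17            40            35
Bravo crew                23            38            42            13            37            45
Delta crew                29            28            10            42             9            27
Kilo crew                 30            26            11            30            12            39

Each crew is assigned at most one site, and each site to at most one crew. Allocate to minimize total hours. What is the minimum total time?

This is a one-to-one assignment (minimum-cost bipartite matching).
Optimal: Foxtrot crew→East site (27 hours), Echo crew→North site (13 hours), Hotel crew→South site (17 hours), Bravo crew→Harbor site (13 hours), Delta crew→Ridge site (27 hours), Kilo crew→Central site (12 hours) — total 27+13+17+13+27+12 = 109 hours.
Column-greedy (each site in turn goes to its cheapest remaining crew) gives 125 hours, worse by 16.
Next-best assignment: Foxtrot crew→South site, Echo crew→North site, Hotel crew→Harbor site, Bravo crew→East site, Delta crew→Ridge site, Kilo crew→Central site = 110 hours.
Every other assignment is strictly worse.

Min total: 109 hours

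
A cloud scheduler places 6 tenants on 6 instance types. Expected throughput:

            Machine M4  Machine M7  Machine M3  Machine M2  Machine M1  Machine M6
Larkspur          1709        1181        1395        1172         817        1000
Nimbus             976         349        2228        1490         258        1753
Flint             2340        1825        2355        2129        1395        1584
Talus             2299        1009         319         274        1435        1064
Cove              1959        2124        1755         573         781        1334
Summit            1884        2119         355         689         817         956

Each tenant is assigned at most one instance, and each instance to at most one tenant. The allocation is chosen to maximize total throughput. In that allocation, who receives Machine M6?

Optimal: Larkspur→Machine M4 (1709 ops/s), Nimbus→Machine M3 (2228 ops/s), Flint→Machine M2 (2129 ops/s), Talus→Machine M1 (1435 ops/s), Cove→Machine M6 (1334 ops/s), Summit→Machine M7 (2119 ops/s) — total 1709+2228+2129+1435+1334+2119 = 10954 ops/s.
Row-greedy (each tenant in turn takes its best remaining instance) gives 10581 ops/s, worse by 373.
No other one-to-one assignment exceeds 10954 ops/s.
Cove's own top instance is Machine M7 (2124 ops/s), but forcing Cove→Machine M7 and reassigning the rest optimally gives only 10800 ops/s — worse by 154.

Cove receives Machine M6.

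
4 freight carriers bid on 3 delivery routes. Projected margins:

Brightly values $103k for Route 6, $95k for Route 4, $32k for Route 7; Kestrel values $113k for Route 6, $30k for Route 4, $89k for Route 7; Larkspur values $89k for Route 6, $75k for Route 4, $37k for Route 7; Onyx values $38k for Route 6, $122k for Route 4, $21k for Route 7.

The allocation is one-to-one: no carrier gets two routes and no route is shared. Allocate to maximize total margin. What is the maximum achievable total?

Optimal: Brightly→Route 6 ($103k), Onyx→Route 4 ($122k), Kestrel→Route 7 ($89k) — total 103+122+89 = $314k.
Column-greedy (each route in turn goes to its best remaining carrier) gives $272k, worse by 42.
Next-best assignment: Larkspur→Route 6, Onyx→Route 4, Kestrel→Route 7 = $300k.
Swapping Brightly↔Onyx (Brightly→Route 4 $95k, Onyx→Route 6 $38k) loses 92.
No other one-to-one assignment exceeds $314k.

Maximum total: $314k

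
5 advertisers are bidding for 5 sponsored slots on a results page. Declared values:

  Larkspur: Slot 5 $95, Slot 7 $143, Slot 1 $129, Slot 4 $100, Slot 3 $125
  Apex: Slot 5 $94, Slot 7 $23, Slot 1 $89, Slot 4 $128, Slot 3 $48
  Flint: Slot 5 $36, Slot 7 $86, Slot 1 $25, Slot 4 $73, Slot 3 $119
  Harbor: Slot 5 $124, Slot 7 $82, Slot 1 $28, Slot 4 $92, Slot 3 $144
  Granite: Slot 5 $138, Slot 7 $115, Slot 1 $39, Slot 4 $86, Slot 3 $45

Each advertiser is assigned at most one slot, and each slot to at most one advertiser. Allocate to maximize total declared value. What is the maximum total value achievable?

Treat this as an assignment problem: match each advertiser to one slot.
Optimal: Larkspur→Slot 1 ($129), Apex→Slot 4 ($128), Flint→Slot 7 ($86), Harbor→Slot 3 ($144), Granite→Slot 5 ($138) — total 129+128+86+144+138 = $625.
Max-entry greedy (repeatedly take the single best remaining cell) gives $578, worse by 47.
Next-best assignment: Larkspur→Slot 1, Apex→Slot 4, Flint→Slot 3, Harbor→Slot 5, Granite→Slot 7 = $615.
No other one-to-one assignment exceeds $625.

Maximum total: $625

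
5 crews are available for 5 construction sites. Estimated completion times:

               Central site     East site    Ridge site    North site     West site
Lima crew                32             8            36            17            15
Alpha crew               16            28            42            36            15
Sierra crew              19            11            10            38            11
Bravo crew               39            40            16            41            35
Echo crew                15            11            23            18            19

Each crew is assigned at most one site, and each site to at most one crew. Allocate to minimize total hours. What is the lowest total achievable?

Min total: 69 hours

Optimal: Lima crew→East site (8 hours), Alpha crew→Central site (16 hours), Sierra crew→West site (11 hours), Bravo crew→Ridge site (16 hours), Echo crew→North site (18 hours) — total 8+16+11+16+18 = 69 hours.
Column-greedy (each site in turn goes to its cheapest remaining crew) gives 104 hours, worse by 35.
Swapping Echo crew↔Sierra crew (Echo crew→West site 19 hours, Sierra crew→North site 38 hours) adds 28.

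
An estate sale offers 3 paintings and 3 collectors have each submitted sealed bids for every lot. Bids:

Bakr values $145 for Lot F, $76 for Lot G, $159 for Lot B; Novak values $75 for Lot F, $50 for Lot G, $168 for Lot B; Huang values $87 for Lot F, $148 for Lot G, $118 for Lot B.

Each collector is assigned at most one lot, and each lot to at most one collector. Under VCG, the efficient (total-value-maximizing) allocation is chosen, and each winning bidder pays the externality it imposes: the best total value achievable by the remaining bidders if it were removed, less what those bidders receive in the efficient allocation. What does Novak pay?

Novak pays $14.

Efficient allocation: Bakr→Lot F ($145), Novak→Lot B ($168), Huang→Lot G ($148); total welfare W = $461.
Novak receives Lot B at value $168, so the others get W − 168 = $293.
Without Novak: best allocation of the remaining 2 bidders over all 3 lots is Bakr→Lot B ($159), Huang→Lot G ($148), total $307.
VCG payment = (others' best without Novak) − (others' welfare with Novak) = 307 − 293 = $14.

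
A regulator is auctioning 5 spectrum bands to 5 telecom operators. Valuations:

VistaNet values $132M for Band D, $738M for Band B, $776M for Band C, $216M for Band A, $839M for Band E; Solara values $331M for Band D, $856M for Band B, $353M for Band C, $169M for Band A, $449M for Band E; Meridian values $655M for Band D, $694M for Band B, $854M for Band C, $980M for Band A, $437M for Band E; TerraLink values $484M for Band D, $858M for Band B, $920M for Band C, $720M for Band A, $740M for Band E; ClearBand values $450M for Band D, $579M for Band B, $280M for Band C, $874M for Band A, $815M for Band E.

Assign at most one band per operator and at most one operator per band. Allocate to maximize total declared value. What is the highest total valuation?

Maximum total: $4144M

Optimal: VistaNet→Band E ($839M), Solara→Band B ($856M), Meridian→Band D ($655M), TerraLink→Band C ($920M), ClearBand→Band A ($874M) — total 839+856+655+920+874 = $4144M.
Row-greedy (each operator in turn takes its best remaining band) gives $4045M, worse by 99.
Swapping Meridian↔TerraLink (Meridian→Band C $854M, TerraLink→Band D $484M) loses 237.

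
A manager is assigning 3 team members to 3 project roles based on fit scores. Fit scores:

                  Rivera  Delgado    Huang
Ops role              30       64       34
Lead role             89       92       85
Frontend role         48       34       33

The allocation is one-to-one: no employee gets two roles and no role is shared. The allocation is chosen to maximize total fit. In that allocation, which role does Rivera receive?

This is a one-to-one assignment (maximum-weight bipartite matching).
Optimal: Rivera→Frontend role (48 pts), Delgado→Ops role (64 pts), Huang→Lead role (85 pts) — total 48+64+85 = 197 pts.
Row-greedy (each employee in turn takes its best remaining role) gives 186 pts, worse by 11.
Next-best assignment: Rivera→Lead role, Delgado→Ops role, Huang→Frontend role = 186 pts.
Rivera's own top role is Lead role (89 pts), but forcing Rivera→Lead role and reassigning the rest optimally gives only 186 pts — worse by 11.

Rivera receives Frontend role.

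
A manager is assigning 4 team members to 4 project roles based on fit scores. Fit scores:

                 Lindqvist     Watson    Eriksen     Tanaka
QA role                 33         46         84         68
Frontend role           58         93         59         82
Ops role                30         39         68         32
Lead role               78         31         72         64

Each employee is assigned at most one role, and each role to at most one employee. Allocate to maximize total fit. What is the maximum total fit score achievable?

Max total: 307 pts

Optimal: Lindqvist→Lead role (78 pts), Watson→Frontend role (93 pts), Eriksen→Ops role (68 pts), Tanaka→QA role (68 pts) — total 78+93+68+68 = 307 pts.
Column-greedy (each role in turn goes to its best remaining employee) gives 287 pts, worse by 20.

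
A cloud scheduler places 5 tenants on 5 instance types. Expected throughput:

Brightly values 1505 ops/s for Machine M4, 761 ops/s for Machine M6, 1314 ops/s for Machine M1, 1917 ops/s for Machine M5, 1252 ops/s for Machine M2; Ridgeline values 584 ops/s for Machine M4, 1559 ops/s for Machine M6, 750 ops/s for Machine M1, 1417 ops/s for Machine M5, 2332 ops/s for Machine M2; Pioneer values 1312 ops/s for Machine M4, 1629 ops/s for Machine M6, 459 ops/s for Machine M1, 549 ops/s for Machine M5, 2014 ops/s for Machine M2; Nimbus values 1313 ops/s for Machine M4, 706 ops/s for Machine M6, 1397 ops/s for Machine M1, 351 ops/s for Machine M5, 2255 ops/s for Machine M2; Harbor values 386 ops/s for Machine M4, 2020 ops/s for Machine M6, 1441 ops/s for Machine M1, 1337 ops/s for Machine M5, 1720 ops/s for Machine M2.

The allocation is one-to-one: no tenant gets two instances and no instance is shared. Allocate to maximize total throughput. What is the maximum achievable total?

Max total: 8978 ops/s

Optimal: Brightly→Machine M5 (1917 ops/s), Ridgeline→Machine M2 (2332 ops/s), Pioneer→Machine M4 (1312 ops/s), Nimbus→Machine M1 (1397 ops/s), Harbor→Machine M6 (2020 ops/s) — total 1917+2332+1312+1397+2020 = 8978 ops/s.
Checked against all permutations: 8978 ops/s is optimal.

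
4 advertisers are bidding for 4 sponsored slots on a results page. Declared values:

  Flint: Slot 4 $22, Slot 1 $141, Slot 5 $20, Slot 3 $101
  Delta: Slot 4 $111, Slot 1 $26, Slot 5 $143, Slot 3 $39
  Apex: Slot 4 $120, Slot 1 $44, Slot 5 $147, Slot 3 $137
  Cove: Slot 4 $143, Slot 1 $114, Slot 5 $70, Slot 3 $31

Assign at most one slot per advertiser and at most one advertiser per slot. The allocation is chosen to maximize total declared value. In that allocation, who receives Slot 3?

Apex receives Slot 3.

Optimal: Flint→Slot 1 ($141), Delta→Slot 5 ($143), Apex→Slot 3 ($137), Cove→Slot 4 ($143) — total 141+143+137+143 = $564.
Max-entry greedy (repeatedly take the single best remaining cell) gives $470, worse by 94.
Swapping Apex↔Flint (Apex→Slot 1 $44, Flint→Slot 3 $101) loses 133.
Checked against all permutations: $564 is optimal.
Apex's own top slot is Slot 5 ($147), but forcing Apex→Slot 5 and reassigning the rest optimally gives only $473 — worse by 91.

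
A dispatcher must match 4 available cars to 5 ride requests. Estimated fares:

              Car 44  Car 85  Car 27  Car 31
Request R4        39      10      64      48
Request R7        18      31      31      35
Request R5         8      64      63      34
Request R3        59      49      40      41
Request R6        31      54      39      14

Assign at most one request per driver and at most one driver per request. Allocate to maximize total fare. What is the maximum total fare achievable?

Optimal: Car 44→Request R3 ($59), Car 85→Request R6 ($54), Car 27→Request R5 ($63), Car 31→Request R4 ($48) — total 59+54+63+48 = $224.

Max total: $224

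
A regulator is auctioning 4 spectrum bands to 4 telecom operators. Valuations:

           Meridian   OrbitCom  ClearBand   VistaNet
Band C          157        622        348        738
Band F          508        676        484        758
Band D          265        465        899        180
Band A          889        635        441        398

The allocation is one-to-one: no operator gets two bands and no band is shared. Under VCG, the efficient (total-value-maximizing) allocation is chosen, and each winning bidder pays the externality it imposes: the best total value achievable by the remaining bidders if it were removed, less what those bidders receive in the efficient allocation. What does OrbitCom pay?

OrbitCom pays $20M.

Efficient allocation: Meridian→Band A ($889M), OrbitCom→Band F ($676M), ClearBand→Band D ($899M), VistaNet→Band C ($738M); total welfare W = $3202M.
OrbitCom receives Band F at value $676M, so the others get W − 676 = $2526M.
Without OrbitCom: best allocation of the remaining 3 bidders over all 4 bands is Meridian→Band A ($889M), ClearBand→Band D ($899M), VistaNet→Band F ($758M), total $2546M.
VCG payment = (others' best without OrbitCom) − (others' welfare with OrbitCom) = 2546 − 2526 = $20M.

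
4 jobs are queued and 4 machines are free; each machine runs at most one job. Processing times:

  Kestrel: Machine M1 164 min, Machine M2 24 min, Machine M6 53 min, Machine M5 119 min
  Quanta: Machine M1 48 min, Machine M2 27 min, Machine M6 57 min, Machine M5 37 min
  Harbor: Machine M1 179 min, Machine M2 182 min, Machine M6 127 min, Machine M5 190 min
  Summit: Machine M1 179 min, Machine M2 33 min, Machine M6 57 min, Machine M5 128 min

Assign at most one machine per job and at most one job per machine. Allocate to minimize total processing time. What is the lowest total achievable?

Optimal: Kestrel→Machine M2 (24 min), Quanta→Machine M5 (37 min), Harbor→Machine M1 (179 min), Summit→Machine M6 (57 min) — total 24+37+179+57 = 297 min.
Every other assignment is strictly worse.

Minimum total: 297 min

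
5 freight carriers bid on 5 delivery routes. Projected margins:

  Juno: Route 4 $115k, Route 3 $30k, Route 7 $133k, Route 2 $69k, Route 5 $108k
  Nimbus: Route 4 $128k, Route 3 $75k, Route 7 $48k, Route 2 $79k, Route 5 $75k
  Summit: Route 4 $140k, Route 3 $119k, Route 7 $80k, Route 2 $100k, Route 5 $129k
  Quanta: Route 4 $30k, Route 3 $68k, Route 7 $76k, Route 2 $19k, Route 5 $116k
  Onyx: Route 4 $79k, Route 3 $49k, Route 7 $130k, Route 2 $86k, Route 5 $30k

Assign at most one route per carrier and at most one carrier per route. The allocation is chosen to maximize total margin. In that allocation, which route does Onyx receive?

Onyx receives Route 2.

Optimal: Juno→Route 7 ($133k), Nimbus→Route 4 ($128k), Summit→Route 3 ($119k), Quanta→Route 5 ($116k), Onyx→Route 2 ($86k) — total 133+128+119+116+86 = $582k.
Max-entry greedy (repeatedly take the single best remaining cell) gives $550k, worse by 32.
No other one-to-one assignment exceeds $582k.
Onyx's own top route is Route 7 ($130k), but forcing Onyx→Route 7 and reassigning the rest optimally gives only $562k — worse by 20.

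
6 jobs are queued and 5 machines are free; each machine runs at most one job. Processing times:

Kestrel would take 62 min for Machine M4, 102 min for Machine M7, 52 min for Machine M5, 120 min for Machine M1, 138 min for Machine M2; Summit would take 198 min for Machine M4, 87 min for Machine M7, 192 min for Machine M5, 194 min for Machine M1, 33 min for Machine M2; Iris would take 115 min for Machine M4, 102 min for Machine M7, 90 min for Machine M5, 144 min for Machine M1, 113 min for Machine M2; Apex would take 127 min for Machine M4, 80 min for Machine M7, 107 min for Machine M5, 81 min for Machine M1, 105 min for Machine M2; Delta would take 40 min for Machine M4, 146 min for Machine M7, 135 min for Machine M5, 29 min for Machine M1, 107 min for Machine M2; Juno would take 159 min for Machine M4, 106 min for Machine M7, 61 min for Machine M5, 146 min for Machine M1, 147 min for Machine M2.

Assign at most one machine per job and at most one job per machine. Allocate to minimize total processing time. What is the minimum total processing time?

This is a one-to-one assignment (minimum-cost bipartite matching).
Optimal: Kestrel→Machine M4 (62 min), Apex→Machine M7 (80 min), Juno→Machine M5 (61 min), Delta→Machine M1 (29 min), Summit→Machine M2 (33 min) — total 62+80+61+29+33 = 265 min.
Column-greedy (each machine in turn goes to its cheapest remaining job) gives 349 min, worse by 84.
Checked against all permutations: 265 min is optimal.

Minimum total: 265 min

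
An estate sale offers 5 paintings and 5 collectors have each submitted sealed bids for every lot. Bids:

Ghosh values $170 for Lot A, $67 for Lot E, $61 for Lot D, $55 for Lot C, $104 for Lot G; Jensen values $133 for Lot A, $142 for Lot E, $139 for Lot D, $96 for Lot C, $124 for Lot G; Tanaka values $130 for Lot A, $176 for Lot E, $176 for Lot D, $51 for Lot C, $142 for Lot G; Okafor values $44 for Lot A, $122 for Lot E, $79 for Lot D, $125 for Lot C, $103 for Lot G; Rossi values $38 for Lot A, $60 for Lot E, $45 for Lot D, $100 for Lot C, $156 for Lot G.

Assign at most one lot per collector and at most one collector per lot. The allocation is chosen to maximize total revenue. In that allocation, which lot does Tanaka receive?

This is the linear assignment problem.
Optimal: Ghosh→Lot A ($170), Jensen→Lot E ($142), Tanaka→Lot D ($176), Okafor→Lot C ($125), Rossi→Lot G ($156) — total 170+142+176+125+156 = $769.
Column-greedy (each lot in turn goes to its best remaining collector) gives $766, worse by 3.
Every other assignment is strictly worse.
Tanaka's own top lot is Lot E ($176), but forcing Tanaka→Lot E and reassigning the rest optimally gives only $766 — worse by 3.

Tanaka receives Lot D.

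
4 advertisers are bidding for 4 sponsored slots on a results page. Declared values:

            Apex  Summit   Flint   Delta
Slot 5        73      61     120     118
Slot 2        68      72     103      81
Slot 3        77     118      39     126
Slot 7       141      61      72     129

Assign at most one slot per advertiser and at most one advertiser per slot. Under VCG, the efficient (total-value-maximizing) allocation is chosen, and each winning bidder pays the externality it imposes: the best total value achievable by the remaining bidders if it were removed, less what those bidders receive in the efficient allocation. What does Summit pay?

Efficient allocation: Apex→Slot 7 ($141), Summit→Slot 3 ($118), Flint→Slot 2 ($103), Delta→Slot 5 ($118); total welfare W = $480.
Summit receives Slot 3 at value $118, so the others get W − 118 = $362.
Without Summit: best allocation of the remaining 3 bidders over all 4 slots is Apex→Slot 7 ($141), Flint→Slot 5 ($120), Delta→Slot 3 ($126), total $387.
VCG payment = (others' best without Summit) − (others' welfare with Summit) = 387 − 362 = $25.

Summit pays $25.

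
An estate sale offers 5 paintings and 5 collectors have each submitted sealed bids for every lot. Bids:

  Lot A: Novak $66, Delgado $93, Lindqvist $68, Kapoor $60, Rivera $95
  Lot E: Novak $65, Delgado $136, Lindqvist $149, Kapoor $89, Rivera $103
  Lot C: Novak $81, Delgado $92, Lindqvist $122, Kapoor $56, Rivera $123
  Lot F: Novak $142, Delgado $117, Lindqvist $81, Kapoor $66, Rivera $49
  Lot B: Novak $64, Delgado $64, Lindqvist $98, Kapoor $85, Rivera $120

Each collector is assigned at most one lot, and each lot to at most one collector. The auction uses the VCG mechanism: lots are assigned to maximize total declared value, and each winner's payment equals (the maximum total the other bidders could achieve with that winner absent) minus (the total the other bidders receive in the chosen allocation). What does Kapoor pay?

Efficient allocation: Novak→Lot F ($142), Delgado→Lot A ($93), Lindqvist→Lot E ($149), Kapoor→Lot B ($85), Rivera→Lot C ($123); total welfare W = $592.
Kapoor receives Lot B at value $85, so the others get W − 85 = $507.
Without Kapoor: best allocation of the remaining 4 bidders over all 5 lots is Novak→Lot F ($142), Delgado→Lot E ($136), Lindqvist→Lot C ($122), Rivera→Lot B ($120), total $520.
VCG payment = (others' best without Kapoor) − (others' welfare with Kapoor) = 520 − 507 = $13.

Kapoor pays $13.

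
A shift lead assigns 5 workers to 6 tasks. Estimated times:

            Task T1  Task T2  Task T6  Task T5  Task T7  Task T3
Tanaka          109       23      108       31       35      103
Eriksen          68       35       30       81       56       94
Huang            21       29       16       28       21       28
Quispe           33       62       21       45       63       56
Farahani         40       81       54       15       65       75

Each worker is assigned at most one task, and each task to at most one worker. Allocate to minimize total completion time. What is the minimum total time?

Optimal: Tanaka→Task T2 (23 min), Eriksen→Task T6 (30 min), Huang→Task T7 (21 min), Quispe→Task T1 (33 min), Farahani→Task T5 (15 min) — total 23+30+21+33+15 = 122 min.
Row-greedy (each worker in turn takes its cheapest remaining task) gives 184 min, worse by 62.
No other one-to-one assignment undercuts 122 min.

Minimum total: 122 min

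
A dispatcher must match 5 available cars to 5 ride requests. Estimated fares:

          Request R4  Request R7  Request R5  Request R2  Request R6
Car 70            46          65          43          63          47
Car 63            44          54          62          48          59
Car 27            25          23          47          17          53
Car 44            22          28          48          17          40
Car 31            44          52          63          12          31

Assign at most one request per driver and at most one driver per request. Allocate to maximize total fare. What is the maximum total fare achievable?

Maximum total: $262

Optimal: Car 70→Request R2 ($63), Car 63→Request R7 ($54), Car 27→Request R6 ($53), Car 44→Request R5 ($48), Car 31→Request R4 ($44) — total 63+54+53+48+44 = $262.
Swapping Car 44↔Car 70 (Car 44→Request R2 $17, Car 70→Request R5 $43) loses 51.
Checked against all permutations: $262 is optimal.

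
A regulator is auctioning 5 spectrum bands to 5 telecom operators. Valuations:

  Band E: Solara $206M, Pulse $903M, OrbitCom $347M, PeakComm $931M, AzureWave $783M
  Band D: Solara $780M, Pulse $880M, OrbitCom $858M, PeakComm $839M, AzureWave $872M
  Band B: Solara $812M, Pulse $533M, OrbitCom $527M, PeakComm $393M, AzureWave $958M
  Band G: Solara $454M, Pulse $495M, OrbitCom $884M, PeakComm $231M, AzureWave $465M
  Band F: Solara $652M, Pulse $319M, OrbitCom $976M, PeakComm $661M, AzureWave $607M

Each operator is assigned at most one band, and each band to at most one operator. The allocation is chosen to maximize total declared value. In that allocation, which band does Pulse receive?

This is a one-to-one assignment (maximum-weight bipartite matching).
Optimal: Solara→Band F ($652M), Pulse→Band D ($880M), OrbitCom→Band G ($884M), PeakComm→Band E ($931M), AzureWave→Band B ($958M) — total 652+880+884+931+958 = $4305M.
Row-greedy (each operator in turn takes its best remaining band) gives $3995M, worse by 310.
Next-best assignment: Solara→Band F, Pulse→Band E, OrbitCom→Band G, PeakComm→Band D, AzureWave→Band B = $4236M.
Pulse's own top band is Band E ($903M), but forcing Pulse→Band E and reassigning the rest optimally gives only $4236M — worse by 69.

Pulse receives Band D.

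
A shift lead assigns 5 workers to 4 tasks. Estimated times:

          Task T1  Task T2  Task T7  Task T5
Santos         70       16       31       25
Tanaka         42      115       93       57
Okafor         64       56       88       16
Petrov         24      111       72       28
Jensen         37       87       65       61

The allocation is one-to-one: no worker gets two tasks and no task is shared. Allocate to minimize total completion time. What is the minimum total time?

Min total: 121 min

Optimal: Petrov→Task T1 (24 min), Santos→Task T2 (16 min), Jensen→Task T7 (65 min), Okafor→Task T5 (16 min) — total 24+16+65+16 = 121 min.
Row-greedy (each worker in turn takes its cheapest remaining task) gives 146 min, worse by 25.
Next-best assignment: Tanaka→Task T1, Santos→Task T2, Jensen→Task T7, Okafor→Task T5 = 139 min.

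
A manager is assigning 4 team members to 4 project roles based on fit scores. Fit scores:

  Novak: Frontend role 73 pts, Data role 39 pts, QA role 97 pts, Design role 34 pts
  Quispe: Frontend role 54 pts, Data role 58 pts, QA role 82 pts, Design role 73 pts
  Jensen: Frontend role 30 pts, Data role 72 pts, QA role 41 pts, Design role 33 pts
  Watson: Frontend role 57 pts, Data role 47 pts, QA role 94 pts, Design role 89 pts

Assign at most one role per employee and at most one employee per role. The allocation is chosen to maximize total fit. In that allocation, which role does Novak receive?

Novak receives Frontend role.

Optimal: Novak→Frontend role (73 pts), Quispe→QA role (82 pts), Jensen→Data role (72 pts), Watson→Design role (89 pts) — total 73+82+72+89 = 316 pts.
Row-greedy (each employee in turn takes its best remaining role) gives 299 pts, worse by 17.
Next-best assignment: Novak→Frontend role, Quispe→Design role, Jensen→Data role, Watson→QA role = 312 pts.
Swapping Jensen↔Novak (Jensen→Frontend role 30 pts, Novak→Data role 39 pts) loses 76.
Every other assignment is strictly worse.
Novak's own top role is QA role (97 pts), but forcing Novak→QA role and reassigning the rest optimally gives only 312 pts — worse by 4.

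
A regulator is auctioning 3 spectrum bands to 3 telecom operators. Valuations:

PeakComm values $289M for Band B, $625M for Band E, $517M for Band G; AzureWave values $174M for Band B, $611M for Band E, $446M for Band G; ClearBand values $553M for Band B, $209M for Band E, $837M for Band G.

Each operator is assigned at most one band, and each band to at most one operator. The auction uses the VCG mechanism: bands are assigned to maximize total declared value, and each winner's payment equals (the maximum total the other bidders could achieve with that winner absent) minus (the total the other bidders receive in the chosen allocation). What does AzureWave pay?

AzureWave pays $336M.

Efficient allocation: PeakComm→Band B ($289M), AzureWave→Band E ($611M), ClearBand→Band G ($837M); total welfare W = $1737M.
AzureWave receives Band E at value $611M, so the others get W − 611 = $1126M.
Without AzureWave: best allocation of the remaining 2 bidders over all 3 bands is PeakComm→Band E ($625M), ClearBand→Band G ($837M), total $1462M.
VCG payment = (others' best without AzureWave) − (others' welfare with AzureWave) = 1462 − 1126 = $336M.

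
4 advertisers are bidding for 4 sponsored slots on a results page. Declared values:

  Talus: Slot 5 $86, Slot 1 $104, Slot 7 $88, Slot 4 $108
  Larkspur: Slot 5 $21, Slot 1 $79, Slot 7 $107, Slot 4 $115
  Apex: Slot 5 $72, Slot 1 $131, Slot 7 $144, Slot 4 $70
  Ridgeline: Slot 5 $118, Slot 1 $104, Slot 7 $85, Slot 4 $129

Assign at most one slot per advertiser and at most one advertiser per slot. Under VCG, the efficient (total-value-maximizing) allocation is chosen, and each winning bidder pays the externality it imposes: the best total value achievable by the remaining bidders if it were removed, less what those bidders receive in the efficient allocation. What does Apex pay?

Efficient allocation: Talus→Slot 1 ($104), Larkspur→Slot 4 ($115), Apex→Slot 7 ($144), Ridgeline→Slot 5 ($118); total welfare W = $481.
Apex receives Slot 7 at value $144, so the others get W − 144 = $337.
Without Apex: best allocation of the remaining 3 bidders over all 4 slots is Talus→Slot 1 ($104), Larkspur→Slot 7 ($107), Ridgeline→Slot 4 ($129), total $340.
VCG payment = (others' best without Apex) − (others' welfare with Apex) = 340 − 337 = $3.

Apex pays $3.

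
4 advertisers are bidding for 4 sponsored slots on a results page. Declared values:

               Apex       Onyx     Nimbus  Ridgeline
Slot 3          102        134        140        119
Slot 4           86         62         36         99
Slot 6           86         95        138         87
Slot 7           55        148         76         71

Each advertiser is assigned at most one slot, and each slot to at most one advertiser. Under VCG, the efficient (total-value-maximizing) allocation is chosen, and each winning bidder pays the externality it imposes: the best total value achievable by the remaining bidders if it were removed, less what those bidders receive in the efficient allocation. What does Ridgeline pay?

Efficient allocation: Apex→Slot 4 ($86), Onyx→Slot 7 ($148), Nimbus→Slot 6 ($138), Ridgeline→Slot 3 ($119); total welfare W = $491.
Ridgeline receives Slot 3 at value $119, so the others get W − 119 = $372.
Without Ridgeline: best allocation of the remaining 3 bidders over all 4 slots is Apex→Slot 3 ($102), Onyx→Slot 7 ($148), Nimbus→Slot 6 ($138), total $388.
VCG payment = (others' best without Ridgeline) − (others' welfare with Ridgeline) = 388 − 372 = $16.

Ridgeline pays $16.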